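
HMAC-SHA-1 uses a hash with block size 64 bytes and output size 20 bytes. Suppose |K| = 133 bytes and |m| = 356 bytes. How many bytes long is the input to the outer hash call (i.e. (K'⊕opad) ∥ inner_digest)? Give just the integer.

Key is 133 > 64 bytes, so it is hashed to 20 bytes then zero-padded to 64: |K'| = 64.
Outer input = (K'⊕opad) ∥ H(inner) → 64 + 20 = 84 bytes.

84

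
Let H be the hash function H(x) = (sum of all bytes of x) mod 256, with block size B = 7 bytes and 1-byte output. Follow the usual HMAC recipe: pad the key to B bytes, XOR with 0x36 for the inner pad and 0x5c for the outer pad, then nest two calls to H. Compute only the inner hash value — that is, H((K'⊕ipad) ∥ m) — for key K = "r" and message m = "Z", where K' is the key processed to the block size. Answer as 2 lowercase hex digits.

Key "r" = 72 is 1 byte ≤ B = 7; zero-pad to 7 bytes: K' = 72 00 00 00 00 00 00.
K' ⊕ ipad = 44 36 36 36 36 36 36.
Inner input = 44 36 36 36 36 36 36 ∥ 5a.
Inner hash: sum = 68+54+54+54+54+54+54+90 = 482; mod 256 = 226 → e2.

e2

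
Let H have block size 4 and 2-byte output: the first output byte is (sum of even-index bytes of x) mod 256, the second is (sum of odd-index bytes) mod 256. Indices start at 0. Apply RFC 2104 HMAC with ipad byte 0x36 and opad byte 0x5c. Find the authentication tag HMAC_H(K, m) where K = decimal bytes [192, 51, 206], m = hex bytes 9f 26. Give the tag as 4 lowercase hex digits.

Key decimal bytes [192, 51, 206] = c0 33 ce is 3 bytes ≤ B = 4; zero-pad to 4 bytes: K' = c0 33 ce 00.
K' ⊕ ipad = f6 05 f8 36.  K' ⊕ opad = 9c 6f 92 5c.
Inner input = (K'⊕ipad) ∥ m = f6 05 f8 36 ∥ 9f 26.
Inner hash: even-index sum = 653 mod 256 = 141; odd-index sum = 97 mod 256 = 97 → 8d 61.
Outer input = (K'⊕opad) ∥ inner = 9c 6f 92 5c ∥ 8d 61.
Outer hash (tag): even-index sum = 443 mod 256 = 187; odd-index sum = 300 mod 256 = 44 → bb 2c.

bb2c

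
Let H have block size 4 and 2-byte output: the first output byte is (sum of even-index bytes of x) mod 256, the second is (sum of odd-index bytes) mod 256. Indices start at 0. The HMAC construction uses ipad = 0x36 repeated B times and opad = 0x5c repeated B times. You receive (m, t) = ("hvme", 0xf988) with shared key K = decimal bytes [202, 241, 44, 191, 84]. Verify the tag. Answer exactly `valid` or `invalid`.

invalid

Key decimal bytes [202, 241, 44, 191, 84] = ca f1 2c bf 54 is 5 bytes > B = 4, so hash it first: H(key) = 4a b0, then zero-pad to 4 bytes: K' = 4a b0 00 00.
K' ⊕ ipad = 7c 86 36 36; K' ⊕ opad = 16 ec 5c 5c.
Inner hash: even-index sum = 391 mod 256 = 135; odd-index sum = 407 mod 256 = 151 → 87 97.
Outer hash (recomputed tag): even-index sum = 249 mod 256 = 249; odd-index sum = 479 mod 256 = 223 → f9 df.
Recomputed tag = f9df; claimed = f988 → mismatch.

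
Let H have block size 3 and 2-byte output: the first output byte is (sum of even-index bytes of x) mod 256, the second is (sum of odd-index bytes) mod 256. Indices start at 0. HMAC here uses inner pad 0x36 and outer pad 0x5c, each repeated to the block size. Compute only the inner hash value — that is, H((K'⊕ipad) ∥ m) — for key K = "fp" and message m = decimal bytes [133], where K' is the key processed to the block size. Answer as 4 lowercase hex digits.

Key "fp" = 66 70 is 2 bytes ≤ B = 3; zero-pad to 3 bytes: K' = 66 70 00.
K' ⊕ ipad = 50 46 36.
Inner input = 50 46 36 ∥ 85.
Inner hash: even-index sum = 134 mod 256 = 134; odd-index sum = 203 mod 256 = 203 → 86 cb.

86cb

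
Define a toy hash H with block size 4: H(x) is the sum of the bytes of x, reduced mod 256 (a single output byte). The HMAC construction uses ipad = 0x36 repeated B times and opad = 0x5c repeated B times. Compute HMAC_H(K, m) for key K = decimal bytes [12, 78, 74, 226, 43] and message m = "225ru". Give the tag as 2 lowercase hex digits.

Key decimal bytes [12, 78, 74, 226, 43] = 0c 4e 4a e2 2b is 5 bytes > B = 4, so hash it first: H(key) = b1, then zero-pad to 4 bytes: K' = b1 00 00 00.
K' ⊕ ipad = 87 36 36 36.  K' ⊕ opad = ed 5c 5c 5c.
Inner input = (K'⊕ipad) ∥ m = 87 36 36 36 ∥ 32 32 35 72 75.
Inner hash: sum = 135+54+54+54+50+50+53+114+117 = 681; mod 256 = 169 → a9.
Outer input = (K'⊕opad) ∥ inner = ed 5c 5c 5c ∥ a9.
Outer hash (tag): sum = 237+92+92+92+169 = 682; mod 256 = 170 → aa.

aa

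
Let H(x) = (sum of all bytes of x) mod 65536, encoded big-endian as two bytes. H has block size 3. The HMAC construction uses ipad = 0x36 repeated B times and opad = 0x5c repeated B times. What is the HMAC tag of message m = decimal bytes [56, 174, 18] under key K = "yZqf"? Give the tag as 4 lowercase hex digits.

Key "yZqf" = 79 5a 71 66 is 4 bytes > B = 3, so hash it first: H(key) = 01 aa, then zero-pad to 3 bytes: K' = 01 aa 00.
K' ⊕ ipad = 37 9c 36.  K' ⊕ opad = 5d f6 5c.
Inner input = (K'⊕ipad) ∥ m = 37 9c 36 ∥ 38 ae 12.
Inner hash: sum = 55+156+54+56+174+18 = 513 → 02 01.
Outer input = (K'⊕opad) ∥ inner = 5d f6 5c ∥ 02 01.
Outer hash (tag): sum = 93+246+92+2+1 = 434 → 01 b2.

01b2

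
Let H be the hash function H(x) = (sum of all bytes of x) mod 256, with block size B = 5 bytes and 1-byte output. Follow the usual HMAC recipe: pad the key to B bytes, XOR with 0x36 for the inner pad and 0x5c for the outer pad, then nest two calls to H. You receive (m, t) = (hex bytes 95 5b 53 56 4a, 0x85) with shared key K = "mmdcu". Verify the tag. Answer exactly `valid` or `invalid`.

valid

Key "mmdcu" = 6d 6d 64 63 75 is exactly B = 5 bytes: K' = 6d 6d 64 63 75.
K' ⊕ ipad = 5b 5b 52 55 43; K' ⊕ opad = 31 31 38 3f 29.
Inner hash: sum = 91+91+82+85+67+149+91+83+86+74 = 899; mod 256 = 131 → 83.
Outer hash (recomputed tag): sum = 49+49+56+63+41+131 = 389; mod 256 = 133 → 85.
Recomputed tag = 85; claimed = 85 → match.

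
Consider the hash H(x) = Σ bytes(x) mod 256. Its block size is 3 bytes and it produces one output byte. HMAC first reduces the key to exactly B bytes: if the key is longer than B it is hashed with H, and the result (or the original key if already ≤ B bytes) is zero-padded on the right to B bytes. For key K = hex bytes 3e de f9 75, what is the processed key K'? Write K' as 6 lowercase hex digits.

8a0000

|K| = 4 > B = 3, so first hash the key.
H(K): sum = 62+222+249+117 = 650; mod 256 = 138 → 8a.
Zero-pad H(K) = 8a to 3 bytes: K' = 8a 00 00.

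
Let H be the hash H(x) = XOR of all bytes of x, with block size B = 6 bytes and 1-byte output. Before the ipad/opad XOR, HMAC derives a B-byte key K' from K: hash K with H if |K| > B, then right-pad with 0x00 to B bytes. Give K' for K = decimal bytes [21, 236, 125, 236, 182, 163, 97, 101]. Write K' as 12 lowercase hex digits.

|K| = 8 > B = 6, so first hash the key.
H(K): XOR 15⊕ec⊕7d⊕ec⊕b6⊕a3⊕61⊕65 = 79.
Zero-pad H(K) = 79 to 6 bytes: K' = 79 00 00 00 00 00.

790000000000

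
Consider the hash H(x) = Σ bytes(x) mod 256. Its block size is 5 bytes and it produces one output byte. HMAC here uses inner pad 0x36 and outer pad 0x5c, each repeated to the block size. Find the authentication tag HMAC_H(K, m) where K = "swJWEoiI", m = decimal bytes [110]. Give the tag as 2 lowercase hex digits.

Key "swJWEoiI" = 73 77 4a 57 45 6f 69 49 is 8 bytes > B = 5, so hash it first: H(key) = f1, then zero-pad to 5 bytes: K' = f1 00 00 00 00.
K' ⊕ ipad = c7 36 36 36 36.  K' ⊕ opad = ad 5c 5c 5c 5c.
Inner input = (K'⊕ipad) ∥ m = c7 36 36 36 36 ∥ 6e.
Inner hash: sum = 199+54+54+54+54+110 = 525; mod 256 = 13 → 0d.
Outer input = (K'⊕opad) ∥ inner = ad 5c 5c 5c 5c ∥ 0d.
Outer hash (tag): sum = 173+92+92+92+92+13 = 554; mod 256 = 42 → 2a.

2a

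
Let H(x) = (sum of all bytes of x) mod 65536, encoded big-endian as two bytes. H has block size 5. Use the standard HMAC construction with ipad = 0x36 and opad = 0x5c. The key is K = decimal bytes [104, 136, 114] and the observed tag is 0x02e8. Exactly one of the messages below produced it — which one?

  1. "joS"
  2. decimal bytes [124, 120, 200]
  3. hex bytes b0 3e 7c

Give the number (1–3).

1

Key decimal bytes [104, 136, 114] = 68 88 72 is 3 bytes ≤ B = 5; zero-pad to 5 bytes: K' = 68 88 72 00 00.
K' ⊕ ipad = 5e be 44 36 36; K' ⊕ opad = 34 d4 2e 5c 5c.
m1: inner = H(5e be 44 36 36 6a 6f 53) = 02 f8; tag = H(34 d4 2e 5c 5c 02 f8) = 02e8 ← matches
m2: inner = H(5e be 44 36 36 7c 78 c8) = 03 88; tag = H(34 d4 2e 5c 5c 03 88) = 0279
m3: inner = H(5e be 44 36 36 b0 3e 7c) = 03 36; tag = H(34 d4 2e 5c 5c 03 36) = 0227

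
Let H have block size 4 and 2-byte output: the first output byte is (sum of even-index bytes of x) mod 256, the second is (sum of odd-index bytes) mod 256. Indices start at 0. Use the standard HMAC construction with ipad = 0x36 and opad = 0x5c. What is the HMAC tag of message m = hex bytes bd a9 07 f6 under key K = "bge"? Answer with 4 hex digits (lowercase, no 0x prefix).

e2bd

Key "bge" = 62 67 65 is 3 bytes ≤ B = 4; zero-pad to 4 bytes: K' = 62 67 65 00.
K' ⊕ ipad = 54 51 53 36.  K' ⊕ opad = 3e 3b 39 5c.
Inner input = (K'⊕ipad) ∥ m = 54 51 53 36 ∥ bd a9 07 f6.
Inner hash: even-index sum = 363 mod 256 = 107; odd-index sum = 550 mod 256 = 38 → 6b 26.
Outer input = (K'⊕opad) ∥ inner = 3e 3b 39 5c ∥ 6b 26.
Outer hash (tag): even-index sum = 226 mod 256 = 226; odd-index sum = 189 mod 256 = 189 → e2 bd.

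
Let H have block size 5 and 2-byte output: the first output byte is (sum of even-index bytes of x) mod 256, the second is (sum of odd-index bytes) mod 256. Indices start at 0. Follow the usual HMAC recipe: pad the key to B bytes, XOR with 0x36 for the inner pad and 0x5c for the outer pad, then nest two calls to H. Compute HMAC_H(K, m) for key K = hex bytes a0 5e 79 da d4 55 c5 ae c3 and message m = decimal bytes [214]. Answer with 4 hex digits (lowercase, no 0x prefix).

Key hex bytes a0 5e 79 da d4 55 c5 ae c3 is 9 bytes > B = 5, so hash it first: H(key) = 75 3b, then zero-pad to 5 bytes: K' = 75 3b 00 00 00.
K' ⊕ ipad = 43 0d 36 36 36.  K' ⊕ opad = 29 67 5c 5c 5c.
Inner input = (K'⊕ipad) ∥ m = 43 0d 36 36 36 ∥ d6.
Inner hash: even-index sum = 175 mod 256 = 175; odd-index sum = 281 mod 256 = 25 → af 19.
Outer input = (K'⊕opad) ∥ inner = 29 67 5c 5c 5c ∥ af 19.
Outer hash (tag): even-index sum = 250 mod 256 = 250; odd-index sum = 370 mod 256 = 114 → fa 72.

fa72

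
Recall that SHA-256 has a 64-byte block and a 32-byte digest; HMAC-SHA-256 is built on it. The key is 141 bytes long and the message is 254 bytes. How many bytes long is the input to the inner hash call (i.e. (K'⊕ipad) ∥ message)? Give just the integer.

318

Key is 141 > 64 bytes, so it is hashed to 32 bytes then zero-padded to 64: |K'| = 64.
Inner input = (K'⊕ipad) ∥ m → 64 + 254 = 318 bytes.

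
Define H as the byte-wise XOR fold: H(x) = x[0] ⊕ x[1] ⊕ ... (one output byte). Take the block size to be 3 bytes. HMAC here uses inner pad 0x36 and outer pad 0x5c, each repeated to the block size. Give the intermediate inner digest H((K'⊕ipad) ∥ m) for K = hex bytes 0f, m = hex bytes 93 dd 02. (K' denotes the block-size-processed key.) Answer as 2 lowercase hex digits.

75

Key hex bytes 0f is 1 byte ≤ B = 3; zero-pad to 3 bytes: K' = 0f 00 00.
K' ⊕ ipad = 39 36 36.
Inner input = 39 36 36 ∥ 93 dd 02.
Inner hash: XOR 39⊕36⊕36⊕93⊕dd⊕02 = 75.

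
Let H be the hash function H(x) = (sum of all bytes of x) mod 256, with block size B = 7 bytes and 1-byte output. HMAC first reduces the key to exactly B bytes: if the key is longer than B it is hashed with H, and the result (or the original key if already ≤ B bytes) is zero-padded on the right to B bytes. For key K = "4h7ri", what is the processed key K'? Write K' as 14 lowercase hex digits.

34683772690000

Key "4h7ri" = 34 68 37 72 69 is 5 bytes ≤ B = 7; zero-pad to 7 bytes: K' = 34 68 37 72 69 00 00.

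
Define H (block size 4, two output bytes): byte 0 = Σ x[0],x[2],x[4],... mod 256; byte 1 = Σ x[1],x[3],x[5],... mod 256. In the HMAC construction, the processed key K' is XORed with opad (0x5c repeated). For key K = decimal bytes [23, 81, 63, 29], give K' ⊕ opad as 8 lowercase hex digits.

4b0d6341

Key decimal bytes [23, 81, 63, 29] = 17 51 3f 1d is exactly B = 4 bytes: K' = 17 51 3f 1d.
XOR each byte with 0x5c: 17⊕5c=4b, 51⊕5c=0d, 3f⊕5c=63, 1d⊕5c=41.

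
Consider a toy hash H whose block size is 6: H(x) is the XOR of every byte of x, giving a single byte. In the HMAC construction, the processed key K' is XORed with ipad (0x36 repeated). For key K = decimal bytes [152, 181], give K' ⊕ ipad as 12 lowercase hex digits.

ae8336363636

Key decimal bytes [152, 181] = 98 b5 is 2 bytes ≤ B = 6; zero-pad to 6 bytes: K' = 98 b5 00 00 00 00.
XOR each byte with 0x36: 98⊕36=ae, b5⊕36=83, 00⊕36=36, 00⊕36=36, 00⊕36=36, 00⊕36=36.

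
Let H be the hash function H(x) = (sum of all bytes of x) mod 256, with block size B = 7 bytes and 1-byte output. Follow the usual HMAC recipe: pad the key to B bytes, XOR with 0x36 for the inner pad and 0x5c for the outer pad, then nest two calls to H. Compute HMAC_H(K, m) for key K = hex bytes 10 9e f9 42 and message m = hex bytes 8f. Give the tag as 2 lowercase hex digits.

Key hex bytes 10 9e f9 42 is 4 bytes ≤ B = 7; zero-pad to 7 bytes: K' = 10 9e f9 42 00 00 00.
K' ⊕ ipad = 26 a8 cf 74 36 36 36.  K' ⊕ opad = 4c c2 a5 1e 5c 5c 5c.
Inner input = (K'⊕ipad) ∥ m = 26 a8 cf 74 36 36 36 ∥ 8f.
Inner hash: sum = 38+168+207+116+54+54+54+143 = 834; mod 256 = 66 → 42.
Outer input = (K'⊕opad) ∥ inner = 4c c2 a5 1e 5c 5c 5c ∥ 42.
Outer hash (tag): sum = 76+194+165+30+92+92+92+66 = 807; mod 256 = 39 → 27.

27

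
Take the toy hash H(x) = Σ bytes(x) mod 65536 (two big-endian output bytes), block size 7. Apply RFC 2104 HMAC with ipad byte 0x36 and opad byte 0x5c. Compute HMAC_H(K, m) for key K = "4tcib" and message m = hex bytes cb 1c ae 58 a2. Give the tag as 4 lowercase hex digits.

Key "4tcib" = 34 74 63 69 62 is 5 bytes ≤ B = 7; zero-pad to 7 bytes: K' = 34 74 63 69 62 00 00.
K' ⊕ ipad = 02 42 55 5f 54 36 36.  K' ⊕ opad = 68 28 3f 35 3e 5c 5c.
Inner input = (K'⊕ipad) ∥ m = 02 42 55 5f 54 36 36 ∥ cb 1c ae 58 a2.
Inner hash: sum = 2+66+85+95+84+54+54+203+28+174+88+162 = 1095 → 04 47.
Outer input = (K'⊕opad) ∥ inner = 68 28 3f 35 3e 5c 5c ∥ 04 47.
Outer hash (tag): sum = 104+40+63+53+62+92+92+4+71 = 581 → 02 45.

0245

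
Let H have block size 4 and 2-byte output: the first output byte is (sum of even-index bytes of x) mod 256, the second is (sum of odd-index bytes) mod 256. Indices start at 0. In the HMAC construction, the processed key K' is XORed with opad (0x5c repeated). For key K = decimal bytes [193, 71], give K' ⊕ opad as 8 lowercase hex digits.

Key decimal bytes [193, 71] = c1 47 is 2 bytes ≤ B = 4; zero-pad to 4 bytes: K' = c1 47 00 00.
XOR each byte with 0x5c: c1⊕5c=9d, 47⊕5c=1b, 00⊕5c=5c, 00⊕5c=5c.

9d1b5c5c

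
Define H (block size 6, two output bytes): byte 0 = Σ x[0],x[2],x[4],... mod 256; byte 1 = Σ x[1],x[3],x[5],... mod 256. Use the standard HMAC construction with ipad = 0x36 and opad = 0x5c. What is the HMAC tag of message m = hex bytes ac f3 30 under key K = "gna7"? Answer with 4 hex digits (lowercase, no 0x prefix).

Key "gna7" = 67 6e 61 37 is 4 bytes ≤ B = 6; zero-pad to 6 bytes: K' = 67 6e 61 37 00 00.
K' ⊕ ipad = 51 58 57 01 36 36.  K' ⊕ opad = 3b 32 3d 6b 5c 5c.
Inner input = (K'⊕ipad) ∥ m = 51 58 57 01 36 36 ∥ ac f3 30.
Inner hash: even-index sum = 442 mod 256 = 186; odd-index sum = 386 mod 256 = 130 → ba 82.
Outer input = (K'⊕opad) ∥ inner = 3b 32 3d 6b 5c 5c ∥ ba 82.
Outer hash (tag): even-index sum = 398 mod 256 = 142; odd-index sum = 379 mod 256 = 123 → 8e 7b.

8e7b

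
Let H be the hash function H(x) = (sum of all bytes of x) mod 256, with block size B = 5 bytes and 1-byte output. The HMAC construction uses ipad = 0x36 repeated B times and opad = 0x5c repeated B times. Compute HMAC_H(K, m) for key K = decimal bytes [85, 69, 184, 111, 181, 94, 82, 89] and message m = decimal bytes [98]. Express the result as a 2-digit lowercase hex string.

Key decimal bytes [85, 69, 184, 111, 181, 94, 82, 89] = 55 45 b8 6f b5 5e 52 59 is 8 bytes > B = 5, so hash it first: H(key) = 7f, then zero-pad to 5 bytes: K' = 7f 00 00 00 00.
K' ⊕ ipad = 49 36 36 36 36.  K' ⊕ opad = 23 5c 5c 5c 5c.
Inner input = (K'⊕ipad) ∥ m = 49 36 36 36 36 ∥ 62.
Inner hash: sum = 73+54+54+54+54+98 = 387; mod 256 = 131 → 83.
Outer input = (K'⊕opad) ∥ inner = 23 5c 5c 5c 5c ∥ 83.
Outer hash (tag): sum = 35+92+92+92+92+131 = 534; mod 256 = 22 → 16.

16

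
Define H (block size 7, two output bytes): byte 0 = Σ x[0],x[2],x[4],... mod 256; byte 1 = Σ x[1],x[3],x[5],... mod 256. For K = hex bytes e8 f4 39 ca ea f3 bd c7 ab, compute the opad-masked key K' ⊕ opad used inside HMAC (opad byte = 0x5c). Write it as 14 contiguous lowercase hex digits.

Key hex bytes e8 f4 39 ca ea f3 bd c7 ab is 9 bytes > B = 7, so hash it first: H(key) = 73 78, then zero-pad to 7 bytes: K' = 73 78 00 00 00 00 00.
XOR each byte with 0x5c: 73⊕5c=2f, 78⊕5c=24, 00⊕5c=5c, 00⊕5c=5c, 00⊕5c=5c, 00⊕5c=5c, 00⊕5c=5c.

2f245c5c5c5c5c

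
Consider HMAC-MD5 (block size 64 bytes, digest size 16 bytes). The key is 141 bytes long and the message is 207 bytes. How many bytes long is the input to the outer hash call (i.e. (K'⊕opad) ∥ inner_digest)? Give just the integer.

80

Key is 141 > 64 bytes, so it is hashed to 16 bytes then zero-padded to 64: |K'| = 64.
Outer input = (K'⊕opad) ∥ H(inner) → 64 + 16 = 80 bytes.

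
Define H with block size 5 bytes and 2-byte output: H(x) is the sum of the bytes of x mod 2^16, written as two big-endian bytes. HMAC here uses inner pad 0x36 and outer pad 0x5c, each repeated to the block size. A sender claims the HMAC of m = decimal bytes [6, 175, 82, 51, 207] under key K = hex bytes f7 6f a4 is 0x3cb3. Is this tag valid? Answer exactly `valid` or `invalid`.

invalid

Key hex bytes f7 6f a4 is 3 bytes ≤ B = 5; zero-pad to 5 bytes: K' = f7 6f a4 00 00.
K' ⊕ ipad = c1 59 92 36 36; K' ⊕ opad = ab 33 f8 5c 5c.
Inner hash: sum = 193+89+146+54+54+6+175+82+51+207 = 1057 → 04 21.
Outer hash (recomputed tag): sum = 171+51+248+92+92+4+33 = 691 → 02 b3.
Recomputed tag = 02b3; claimed = 3cb3 → mismatch.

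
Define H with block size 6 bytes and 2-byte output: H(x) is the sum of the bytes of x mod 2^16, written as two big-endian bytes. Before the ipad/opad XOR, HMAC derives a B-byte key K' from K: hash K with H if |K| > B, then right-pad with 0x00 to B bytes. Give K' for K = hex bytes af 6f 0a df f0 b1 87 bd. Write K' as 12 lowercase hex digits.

|K| = 8 > B = 6, so first hash the key.
H(K): sum = 175+111+10+223+240+177+135+189 = 1260 → 04 ec.
Zero-pad H(K) = 04 ec to 6 bytes: K' = 04 ec 00 00 00 00.

04ec00000000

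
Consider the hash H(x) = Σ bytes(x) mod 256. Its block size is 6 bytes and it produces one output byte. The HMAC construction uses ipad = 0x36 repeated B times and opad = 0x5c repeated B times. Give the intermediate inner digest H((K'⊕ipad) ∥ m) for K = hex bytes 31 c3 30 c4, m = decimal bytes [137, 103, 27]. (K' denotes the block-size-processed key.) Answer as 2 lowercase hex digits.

6b

Key hex bytes 31 c3 30 c4 is 4 bytes ≤ B = 6; zero-pad to 6 bytes: K' = 31 c3 30 c4 00 00.
K' ⊕ ipad = 07 f5 06 f2 36 36.
Inner input = 07 f5 06 f2 36 36 ∥ 89 67 1b.
Inner hash: sum = 7+245+6+242+54+54+137+103+27 = 875; mod 256 = 107 → 6b.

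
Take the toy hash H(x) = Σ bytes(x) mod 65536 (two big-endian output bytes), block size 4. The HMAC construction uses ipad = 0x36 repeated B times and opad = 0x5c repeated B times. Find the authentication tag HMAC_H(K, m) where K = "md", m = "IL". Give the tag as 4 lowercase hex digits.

01d0

Key "md" = 6d 64 is 2 bytes ≤ B = 4; zero-pad to 4 bytes: K' = 6d 64 00 00.
K' ⊕ ipad = 5b 52 36 36.  K' ⊕ opad = 31 38 5c 5c.
Inner input = (K'⊕ipad) ∥ m = 5b 52 36 36 ∥ 49 4c.
Inner hash: sum = 91+82+54+54+73+76 = 430 → 01 ae.
Outer input = (K'⊕opad) ∥ inner = 31 38 5c 5c ∥ 01 ae.
Outer hash (tag): sum = 49+56+92+92+1+174 = 464 → 01 d0.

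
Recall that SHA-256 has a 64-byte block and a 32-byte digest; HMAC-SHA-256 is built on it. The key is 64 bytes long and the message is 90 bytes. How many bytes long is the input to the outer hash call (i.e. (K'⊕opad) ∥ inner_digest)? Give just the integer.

Key is 64 ≤ 64 bytes, zero-padded: |K'| = 64.
Outer input = (K'⊕opad) ∥ H(inner) → 64 + 32 = 96 bytes.

96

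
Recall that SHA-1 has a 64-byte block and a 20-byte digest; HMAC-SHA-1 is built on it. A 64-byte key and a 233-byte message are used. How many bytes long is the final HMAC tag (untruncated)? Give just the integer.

The tag is one SHA-1 digest: 20 bytes.

20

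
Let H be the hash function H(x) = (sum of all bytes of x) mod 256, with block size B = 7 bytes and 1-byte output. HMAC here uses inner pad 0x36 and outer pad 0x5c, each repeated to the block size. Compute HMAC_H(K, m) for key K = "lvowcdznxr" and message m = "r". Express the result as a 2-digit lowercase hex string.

Key "lvowcdznxr" = 6c 76 6f 77 63 64 7a 6e 78 72 is 10 bytes > B = 7, so hash it first: H(key) = 61, then zero-pad to 7 bytes: K' = 61 00 00 00 00 00 00.
K' ⊕ ipad = 57 36 36 36 36 36 36.  K' ⊕ opad = 3d 5c 5c 5c 5c 5c 5c.
Inner input = (K'⊕ipad) ∥ m = 57 36 36 36 36 36 36 ∥ 72.
Inner hash: sum = 87+54+54+54+54+54+54+114 = 525; mod 256 = 13 → 0d.
Outer input = (K'⊕opad) ∥ inner = 3d 5c 5c 5c 5c 5c 5c ∥ 0d.
Outer hash (tag): sum = 61+92+92+92+92+92+92+13 = 626; mod 256 = 114 → 72.

72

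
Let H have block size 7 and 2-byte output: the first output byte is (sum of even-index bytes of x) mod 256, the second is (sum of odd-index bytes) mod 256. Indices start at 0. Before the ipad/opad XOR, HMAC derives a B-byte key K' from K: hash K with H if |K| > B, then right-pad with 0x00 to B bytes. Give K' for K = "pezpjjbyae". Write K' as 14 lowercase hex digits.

171d0000000000

|K| = 10 > B = 7, so first hash the key.
H(K): even-index sum = 535 mod 256 = 23; odd-index sum = 541 mod 256 = 29 → 17 1d.
Zero-pad H(K) = 17 1d to 7 bytes: K' = 17 1d 00 00 00 00 00.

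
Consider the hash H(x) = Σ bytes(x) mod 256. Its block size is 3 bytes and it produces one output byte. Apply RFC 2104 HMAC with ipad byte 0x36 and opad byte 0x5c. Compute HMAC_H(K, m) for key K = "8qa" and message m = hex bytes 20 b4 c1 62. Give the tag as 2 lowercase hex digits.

71

Key "8qa" = 38 71 61 is exactly B = 3 bytes: K' = 38 71 61.
K' ⊕ ipad = 0e 47 57.  K' ⊕ opad = 64 2d 3d.
Inner input = (K'⊕ipad) ∥ m = 0e 47 57 ∥ 20 b4 c1 62.
Inner hash: sum = 14+71+87+32+180+193+98 = 675; mod 256 = 163 → a3.
Outer input = (K'⊕opad) ∥ inner = 64 2d 3d ∥ a3.
Outer hash (tag): sum = 100+45+61+163 = 369; mod 256 = 113 → 71.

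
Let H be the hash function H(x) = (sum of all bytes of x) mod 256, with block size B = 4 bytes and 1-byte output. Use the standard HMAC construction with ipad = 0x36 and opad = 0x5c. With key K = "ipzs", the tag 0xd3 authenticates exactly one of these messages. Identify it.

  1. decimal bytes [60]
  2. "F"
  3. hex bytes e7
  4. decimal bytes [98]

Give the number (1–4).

3

Key "ipzs" = 69 70 7a 73 is exactly B = 4 bytes: K' = 69 70 7a 73.
K' ⊕ ipad = 5f 46 4c 45; K' ⊕ opad = 35 2c 26 2f.
m1: inner = H(5f 46 4c 45 3c) = 72; tag = H(35 2c 26 2f 72) = 28
m2: inner = H(5f 46 4c 45 46) = 7c; tag = H(35 2c 26 2f 7c) = 32
m3: inner = H(5f 46 4c 45 e7) = 1d; tag = H(35 2c 26 2f 1d) = d3 ← matches
m4: inner = H(5f 46 4c 45 62) = 98; tag = H(35 2c 26 2f 98) = 4e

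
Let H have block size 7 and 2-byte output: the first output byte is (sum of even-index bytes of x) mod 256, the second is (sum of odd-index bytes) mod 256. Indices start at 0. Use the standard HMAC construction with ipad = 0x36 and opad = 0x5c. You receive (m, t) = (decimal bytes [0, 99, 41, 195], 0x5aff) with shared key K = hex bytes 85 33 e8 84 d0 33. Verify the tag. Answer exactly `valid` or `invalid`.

invalid

Key hex bytes 85 33 e8 84 d0 33 is 6 bytes ≤ B = 7; zero-pad to 7 bytes: K' = 85 33 e8 84 d0 33 00.
K' ⊕ ipad = b3 05 de b2 e6 05 36; K' ⊕ opad = d9 6f b4 d8 8c 6f 5c.
Inner hash: even-index sum = 979 mod 256 = 211; odd-index sum = 229 mod 256 = 229 → d3 e5.
Outer hash (recomputed tag): even-index sum = 858 mod 256 = 90; odd-index sum = 649 mod 256 = 137 → 5a 89.
Recomputed tag = 5a89; claimed = 5aff → mismatch.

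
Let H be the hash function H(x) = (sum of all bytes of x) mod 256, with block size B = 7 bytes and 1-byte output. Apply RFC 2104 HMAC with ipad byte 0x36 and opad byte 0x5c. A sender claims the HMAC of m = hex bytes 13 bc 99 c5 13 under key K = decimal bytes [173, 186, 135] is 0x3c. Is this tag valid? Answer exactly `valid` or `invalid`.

invalid

Key decimal bytes [173, 186, 135] = ad ba 87 is 3 bytes ≤ B = 7; zero-pad to 7 bytes: K' = ad ba 87 00 00 00 00.
K' ⊕ ipad = 9b 8c b1 36 36 36 36; K' ⊕ opad = f1 e6 db 5c 5c 5c 5c.
Inner hash: sum = 155+140+177+54+54+54+54+19+188+153+197+19 = 1264; mod 256 = 240 → f0.
Outer hash (recomputed tag): sum = 241+230+219+92+92+92+92+240 = 1298; mod 256 = 18 → 12.
Recomputed tag = 12; claimed = 3c → mismatch.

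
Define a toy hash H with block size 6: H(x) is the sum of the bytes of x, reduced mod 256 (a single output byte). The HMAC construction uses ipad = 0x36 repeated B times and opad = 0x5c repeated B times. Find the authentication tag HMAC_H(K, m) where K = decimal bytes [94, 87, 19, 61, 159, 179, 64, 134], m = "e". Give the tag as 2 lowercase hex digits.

ab

Key decimal bytes [94, 87, 19, 61, 159, 179, 64, 134] = 5e 57 13 3d 9f b3 40 86 is 8 bytes > B = 6, so hash it first: H(key) = 1d, then zero-pad to 6 bytes: K' = 1d 00 00 00 00 00.
K' ⊕ ipad = 2b 36 36 36 36 36.  K' ⊕ opad = 41 5c 5c 5c 5c 5c.
Inner input = (K'⊕ipad) ∥ m = 2b 36 36 36 36 36 ∥ 65.
Inner hash: sum = 43+54+54+54+54+54+101 = 414; mod 256 = 158 → 9e.
Outer input = (K'⊕opad) ∥ inner = 41 5c 5c 5c 5c 5c ∥ 9e.
Outer hash (tag): sum = 65+92+92+92+92+92+158 = 683; mod 256 = 171 → ab.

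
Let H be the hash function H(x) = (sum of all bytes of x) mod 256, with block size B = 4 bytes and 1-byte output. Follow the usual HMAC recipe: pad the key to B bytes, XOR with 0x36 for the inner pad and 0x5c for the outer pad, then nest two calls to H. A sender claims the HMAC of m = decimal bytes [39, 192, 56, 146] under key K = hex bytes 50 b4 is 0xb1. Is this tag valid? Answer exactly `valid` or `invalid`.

Key hex bytes 50 b4 is 2 bytes ≤ B = 4; zero-pad to 4 bytes: K' = 50 b4 00 00.
K' ⊕ ipad = 66 82 36 36; K' ⊕ opad = 0c e8 5c 5c.
Inner hash: sum = 102+130+54+54+39+192+56+146 = 773; mod 256 = 5 → 05.
Outer hash (recomputed tag): sum = 12+232+92+92+5 = 433; mod 256 = 177 → b1.
Recomputed tag = b1; claimed = b1 → match.

valid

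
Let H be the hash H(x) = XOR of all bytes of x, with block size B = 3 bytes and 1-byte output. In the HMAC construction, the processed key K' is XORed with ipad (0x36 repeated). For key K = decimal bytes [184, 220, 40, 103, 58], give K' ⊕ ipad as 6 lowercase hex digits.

273636

Key decimal bytes [184, 220, 40, 103, 58] = b8 dc 28 67 3a is 5 bytes > B = 3, so hash it first: H(key) = 11, then zero-pad to 3 bytes: K' = 11 00 00.
XOR each byte with 0x36: 11⊕36=27, 00⊕36=36, 00⊕36=36.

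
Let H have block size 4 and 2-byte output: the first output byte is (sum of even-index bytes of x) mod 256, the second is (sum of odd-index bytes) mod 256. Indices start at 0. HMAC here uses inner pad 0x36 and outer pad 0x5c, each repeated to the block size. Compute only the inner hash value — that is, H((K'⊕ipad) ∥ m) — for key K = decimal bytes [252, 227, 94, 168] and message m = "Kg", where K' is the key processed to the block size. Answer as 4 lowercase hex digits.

7dda

Key decimal bytes [252, 227, 94, 168] = fc e3 5e a8 is exactly B = 4 bytes: K' = fc e3 5e a8.
K' ⊕ ipad = ca d5 68 9e.
Inner input = ca d5 68 9e ∥ 4b 67.
Inner hash: even-index sum = 381 mod 256 = 125; odd-index sum = 474 mod 256 = 218 → 7d da.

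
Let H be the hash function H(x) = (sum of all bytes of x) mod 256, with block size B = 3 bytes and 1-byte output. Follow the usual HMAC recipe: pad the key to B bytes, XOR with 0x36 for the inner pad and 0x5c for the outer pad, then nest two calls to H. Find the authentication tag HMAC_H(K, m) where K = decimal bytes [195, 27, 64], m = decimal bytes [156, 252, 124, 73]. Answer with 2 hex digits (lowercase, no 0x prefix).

Key decimal bytes [195, 27, 64] = c3 1b 40 is exactly B = 3 bytes: K' = c3 1b 40.
K' ⊕ ipad = f5 2d 76.  K' ⊕ opad = 9f 47 1c.
Inner input = (K'⊕ipad) ∥ m = f5 2d 76 ∥ 9c fc 7c 49.
Inner hash: sum = 245+45+118+156+252+124+73 = 1013; mod 256 = 245 → f5.
Outer input = (K'⊕opad) ∥ inner = 9f 47 1c ∥ f5.
Outer hash (tag): sum = 159+71+28+245 = 503; mod 256 = 247 → f7.

f7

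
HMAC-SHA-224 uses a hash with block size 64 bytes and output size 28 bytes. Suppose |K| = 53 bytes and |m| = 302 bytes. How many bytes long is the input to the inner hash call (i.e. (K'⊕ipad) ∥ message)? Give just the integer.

Key is 53 ≤ 64 bytes, zero-padded: |K'| = 64.
Inner input = (K'⊕ipad) ∥ m → 64 + 302 = 366 bytes.

366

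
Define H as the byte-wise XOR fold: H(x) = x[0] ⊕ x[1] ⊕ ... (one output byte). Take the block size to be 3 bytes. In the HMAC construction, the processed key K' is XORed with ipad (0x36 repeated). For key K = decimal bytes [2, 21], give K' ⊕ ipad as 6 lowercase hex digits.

342336

Key decimal bytes [2, 21] = 02 15 is 2 bytes ≤ B = 3; zero-pad to 3 bytes: K' = 02 15 00.
XOR each byte with 0x36: 02⊕36=34, 15⊕36=23, 00⊕36=36.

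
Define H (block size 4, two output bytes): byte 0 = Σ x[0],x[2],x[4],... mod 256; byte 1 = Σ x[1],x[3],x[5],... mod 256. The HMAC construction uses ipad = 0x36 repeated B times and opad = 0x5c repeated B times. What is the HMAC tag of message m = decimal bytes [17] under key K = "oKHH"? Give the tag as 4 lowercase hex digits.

Key "oKHH" = 6f 4b 48 48 is exactly B = 4 bytes: K' = 6f 4b 48 48.
K' ⊕ ipad = 59 7d 7e 7e.  K' ⊕ opad = 33 17 14 14.
Inner input = (K'⊕ipad) ∥ m = 59 7d 7e 7e ∥ 11.
Inner hash: even-index sum = 232 mod 256 = 232; odd-index sum = 251 mod 256 = 251 → e8 fb.
Outer input = (K'⊕opad) ∥ inner = 33 17 14 14 ∥ e8 fb.
Outer hash (tag): even-index sum = 303 mod 256 = 47; odd-index sum = 294 mod 256 = 38 → 2f 26.

2f26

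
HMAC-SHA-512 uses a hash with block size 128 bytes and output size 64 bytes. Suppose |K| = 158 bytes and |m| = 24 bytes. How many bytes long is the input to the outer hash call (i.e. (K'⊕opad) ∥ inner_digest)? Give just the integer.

192

Key is 158 > 128 bytes, so it is hashed to 64 bytes then zero-padded to 128: |K'| = 128.
Outer input = (K'⊕opad) ∥ H(inner) → 128 + 64 = 192 bytes.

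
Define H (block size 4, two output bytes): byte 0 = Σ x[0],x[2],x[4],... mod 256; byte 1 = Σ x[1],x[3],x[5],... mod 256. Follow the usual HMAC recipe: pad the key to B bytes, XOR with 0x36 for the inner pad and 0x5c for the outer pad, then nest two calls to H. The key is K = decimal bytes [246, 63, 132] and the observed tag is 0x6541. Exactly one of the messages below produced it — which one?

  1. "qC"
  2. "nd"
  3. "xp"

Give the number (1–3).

1

Key decimal bytes [246, 63, 132] = f6 3f 84 is 3 bytes ≤ B = 4; zero-pad to 4 bytes: K' = f6 3f 84 00.
K' ⊕ ipad = c0 09 b2 36; K' ⊕ opad = aa 63 d8 5c.
m1: inner = H(c0 09 b2 36 71 43) = e3 82; tag = H(aa 63 d8 5c e3 82) = 6541 ← matches
m2: inner = H(c0 09 b2 36 6e 64) = e0 a3; tag = H(aa 63 d8 5c e0 a3) = 6262
m3: inner = H(c0 09 b2 36 78 70) = ea af; tag = H(aa 63 d8 5c ea af) = 6c6e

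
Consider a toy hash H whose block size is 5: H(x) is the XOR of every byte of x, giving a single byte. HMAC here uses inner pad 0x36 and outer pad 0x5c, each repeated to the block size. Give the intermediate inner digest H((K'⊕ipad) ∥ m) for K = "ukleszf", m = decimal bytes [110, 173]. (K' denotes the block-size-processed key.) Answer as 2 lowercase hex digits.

8d

Key "ukleszf" = 75 6b 6c 65 73 7a 66 is 7 bytes > B = 5, so hash it first: H(key) = 78, then zero-pad to 5 bytes: K' = 78 00 00 00 00.
K' ⊕ ipad = 4e 36 36 36 36.
Inner input = 4e 36 36 36 36 ∥ 6e ad.
Inner hash: XOR 4e⊕36⊕36⊕36⊕36⊕6e⊕ad = 8d.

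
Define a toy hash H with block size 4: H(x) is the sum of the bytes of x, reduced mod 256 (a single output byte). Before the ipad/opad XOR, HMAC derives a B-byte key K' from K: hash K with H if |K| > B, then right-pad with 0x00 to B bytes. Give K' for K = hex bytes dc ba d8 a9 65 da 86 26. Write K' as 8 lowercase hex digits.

|K| = 8 > B = 4, so first hash the key.
H(K): sum = 220+186+216+169+101+218+134+38 = 1282; mod 256 = 2 → 02.
Zero-pad H(K) = 02 to 4 bytes: K' = 02 00 00 00.

02000000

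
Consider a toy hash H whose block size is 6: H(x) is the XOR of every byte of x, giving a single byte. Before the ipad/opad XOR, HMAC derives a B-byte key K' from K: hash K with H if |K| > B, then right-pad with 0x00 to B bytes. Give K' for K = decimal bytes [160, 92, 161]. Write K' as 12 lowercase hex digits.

Key decimal bytes [160, 92, 161] = a0 5c a1 is 3 bytes ≤ B = 6; zero-pad to 6 bytes: K' = a0 5c a1 00 00 00.

a05ca1000000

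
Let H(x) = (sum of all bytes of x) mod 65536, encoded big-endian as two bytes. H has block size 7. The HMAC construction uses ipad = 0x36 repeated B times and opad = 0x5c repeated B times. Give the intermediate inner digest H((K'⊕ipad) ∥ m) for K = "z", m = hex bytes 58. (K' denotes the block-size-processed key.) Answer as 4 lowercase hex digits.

01e8

Key "z" = 7a is 1 byte ≤ B = 7; zero-pad to 7 bytes: K' = 7a 00 00 00 00 00 00.
K' ⊕ ipad = 4c 36 36 36 36 36 36.
Inner input = 4c 36 36 36 36 36 36 ∥ 58.
Inner hash: sum = 76+54+54+54+54+54+54+88 = 488 → 01 e8.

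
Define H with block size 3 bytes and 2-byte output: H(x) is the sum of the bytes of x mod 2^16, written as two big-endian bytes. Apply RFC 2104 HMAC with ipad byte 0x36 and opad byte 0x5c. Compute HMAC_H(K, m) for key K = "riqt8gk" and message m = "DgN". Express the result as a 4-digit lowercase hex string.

Key "riqt8gk" = 72 69 71 74 38 67 6b is 7 bytes > B = 3, so hash it first: H(key) = 02 ca, then zero-pad to 3 bytes: K' = 02 ca 00.
K' ⊕ ipad = 34 fc 36.  K' ⊕ opad = 5e 96 5c.
Inner input = (K'⊕ipad) ∥ m = 34 fc 36 ∥ 44 67 4e.
Inner hash: sum = 52+252+54+68+103+78 = 607 → 02 5f.
Outer input = (K'⊕opad) ∥ inner = 5e 96 5c ∥ 02 5f.
Outer hash (tag): sum = 94+150+92+2+95 = 433 → 01 b1.

01b1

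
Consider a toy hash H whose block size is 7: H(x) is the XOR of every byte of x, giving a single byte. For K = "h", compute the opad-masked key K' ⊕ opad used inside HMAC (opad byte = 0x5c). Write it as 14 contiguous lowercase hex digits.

Key "h" = 68 is 1 byte ≤ B = 7; zero-pad to 7 bytes: K' = 68 00 00 00 00 00 00.
XOR each byte with 0x5c: 68⊕5c=34, 00⊕5c=5c, 00⊕5c=5c, 00⊕5c=5c, 00⊕5c=5c, 00⊕5c=5c, 00⊕5c=5c.

345c5c5c5c5c5c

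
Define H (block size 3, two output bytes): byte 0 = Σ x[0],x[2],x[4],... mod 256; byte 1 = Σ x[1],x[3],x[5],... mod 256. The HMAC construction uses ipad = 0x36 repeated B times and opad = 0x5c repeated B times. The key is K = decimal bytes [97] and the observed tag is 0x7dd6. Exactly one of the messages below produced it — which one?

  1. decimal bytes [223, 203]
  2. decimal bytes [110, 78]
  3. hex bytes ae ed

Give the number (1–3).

3

Key decimal bytes [97] = 61 is 1 byte ≤ B = 3; zero-pad to 3 bytes: K' = 61 00 00.
K' ⊕ ipad = 57 36 36; K' ⊕ opad = 3d 5c 5c.
m1: inner = H(57 36 36 df cb) = 58 15; tag = H(3d 5c 5c 58 15) = aeb4
m2: inner = H(57 36 36 6e 4e) = db a4; tag = H(3d 5c 5c db a4) = 3d37
m3: inner = H(57 36 36 ae ed) = 7a e4; tag = H(3d 5c 5c 7a e4) = 7dd6 ← matches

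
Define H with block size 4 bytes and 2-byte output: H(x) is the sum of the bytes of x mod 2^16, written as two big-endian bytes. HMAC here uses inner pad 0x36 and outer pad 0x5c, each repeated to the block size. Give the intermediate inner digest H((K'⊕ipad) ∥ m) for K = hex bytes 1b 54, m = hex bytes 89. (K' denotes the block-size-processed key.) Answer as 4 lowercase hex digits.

0184

Key hex bytes 1b 54 is 2 bytes ≤ B = 4; zero-pad to 4 bytes: K' = 1b 54 00 00.
K' ⊕ ipad = 2d 62 36 36.
Inner input = 2d 62 36 36 ∥ 89.
Inner hash: sum = 45+98+54+54+137 = 388 → 01 84.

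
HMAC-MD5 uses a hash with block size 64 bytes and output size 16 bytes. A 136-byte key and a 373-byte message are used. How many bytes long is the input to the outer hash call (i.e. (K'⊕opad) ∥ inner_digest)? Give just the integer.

Key is 136 > 64 bytes, so it is hashed to 16 bytes then zero-padded to 64: |K'| = 64.
Outer input = (K'⊕opad) ∥ H(inner) → 64 + 16 = 80 bytes.

80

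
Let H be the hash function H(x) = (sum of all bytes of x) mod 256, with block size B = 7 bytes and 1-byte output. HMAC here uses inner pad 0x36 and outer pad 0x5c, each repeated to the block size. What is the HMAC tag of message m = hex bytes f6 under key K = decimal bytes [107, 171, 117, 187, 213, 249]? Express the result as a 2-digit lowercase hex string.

70

Key decimal bytes [107, 171, 117, 187, 213, 249] = 6b ab 75 bb d5 f9 is 6 bytes ≤ B = 7; zero-pad to 7 bytes: K' = 6b ab 75 bb d5 f9 00.
K' ⊕ ipad = 5d 9d 43 8d e3 cf 36.  K' ⊕ opad = 37 f7 29 e7 89 a5 5c.
Inner input = (K'⊕ipad) ∥ m = 5d 9d 43 8d e3 cf 36 ∥ f6.
Inner hash: sum = 93+157+67+141+227+207+54+246 = 1192; mod 256 = 168 → a8.
Outer input = (K'⊕opad) ∥ inner = 37 f7 29 e7 89 a5 5c ∥ a8.
Outer hash (tag): sum = 55+247+41+231+137+165+92+168 = 1136; mod 256 = 112 → 70.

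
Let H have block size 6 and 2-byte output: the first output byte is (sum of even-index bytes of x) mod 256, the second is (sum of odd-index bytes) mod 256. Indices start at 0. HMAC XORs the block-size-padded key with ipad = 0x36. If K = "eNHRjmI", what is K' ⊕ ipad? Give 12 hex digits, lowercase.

Key "eNHRjmI" = 65 4e 48 52 6a 6d 49 is 7 bytes > B = 6, so hash it first: H(key) = 60 0d, then zero-pad to 6 bytes: K' = 60 0d 00 00 00 00.
XOR each byte with 0x36: 60⊕36=56, 0d⊕36=3b, 00⊕36=36, 00⊕36=36, 00⊕36=36, 00⊕36=36.

563b36363636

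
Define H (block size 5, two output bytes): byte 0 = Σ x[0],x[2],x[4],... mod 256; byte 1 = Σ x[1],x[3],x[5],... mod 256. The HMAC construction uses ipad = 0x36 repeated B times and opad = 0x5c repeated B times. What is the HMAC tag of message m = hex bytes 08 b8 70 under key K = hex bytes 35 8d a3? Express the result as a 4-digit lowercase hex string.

Key hex bytes 35 8d a3 is 3 bytes ≤ B = 5; zero-pad to 5 bytes: K' = 35 8d a3 00 00.
K' ⊕ ipad = 03 bb 95 36 36.  K' ⊕ opad = 69 d1 ff 5c 5c.
Inner input = (K'⊕ipad) ∥ m = 03 bb 95 36 36 ∥ 08 b8 70.
Inner hash: even-index sum = 390 mod 256 = 134; odd-index sum = 361 mod 256 = 105 → 86 69.
Outer input = (K'⊕opad) ∥ inner = 69 d1 ff 5c 5c ∥ 86 69.
Outer hash (tag): even-index sum = 557 mod 256 = 45; odd-index sum = 435 mod 256 = 179 → 2d b3.

2db3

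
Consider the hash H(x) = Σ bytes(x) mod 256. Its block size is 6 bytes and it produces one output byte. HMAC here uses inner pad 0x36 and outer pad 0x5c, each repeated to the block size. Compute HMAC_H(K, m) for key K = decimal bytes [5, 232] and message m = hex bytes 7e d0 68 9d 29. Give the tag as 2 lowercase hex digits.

Key decimal bytes [5, 232] = 05 e8 is 2 bytes ≤ B = 6; zero-pad to 6 bytes: K' = 05 e8 00 00 00 00.
K' ⊕ ipad = 33 de 36 36 36 36.  K' ⊕ opad = 59 b4 5c 5c 5c 5c.
Inner input = (K'⊕ipad) ∥ m = 33 de 36 36 36 36 ∥ 7e d0 68 9d 29.
Inner hash: sum = 51+222+54+54+54+54+126+208+104+157+41 = 1125; mod 256 = 101 → 65.
Outer input = (K'⊕opad) ∥ inner = 59 b4 5c 5c 5c 5c ∥ 65.
Outer hash (tag): sum = 89+180+92+92+92+92+101 = 738; mod 256 = 226 → e2.

e2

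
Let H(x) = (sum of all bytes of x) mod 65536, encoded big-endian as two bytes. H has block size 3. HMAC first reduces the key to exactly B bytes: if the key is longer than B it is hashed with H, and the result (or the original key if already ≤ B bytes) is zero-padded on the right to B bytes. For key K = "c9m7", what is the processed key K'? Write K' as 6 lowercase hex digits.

014000

|K| = 4 > B = 3, so first hash the key.
H(K): sum = 99+57+109+55 = 320 → 01 40.
Zero-pad H(K) = 01 40 to 3 bytes: K' = 01 40 00.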